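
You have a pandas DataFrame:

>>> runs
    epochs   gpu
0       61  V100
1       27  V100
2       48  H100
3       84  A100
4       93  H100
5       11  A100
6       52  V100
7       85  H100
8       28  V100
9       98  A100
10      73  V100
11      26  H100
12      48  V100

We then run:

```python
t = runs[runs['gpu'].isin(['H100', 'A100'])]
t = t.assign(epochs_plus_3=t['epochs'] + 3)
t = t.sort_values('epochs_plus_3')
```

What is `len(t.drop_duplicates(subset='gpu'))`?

filter rows where gpu in ['H100', 'A100']:
    epochs   gpu
2       48  H100
3       84  A100
4       93  H100
5       11  A100
7       85  H100
9       98  A100
11      26  H100
add column epochs_plus_3 = t['epochs'] + 3:
    epochs   gpu  epochs_plus_3
2       48  H100             51
3       84  A100             87
4       93  H100             96
5       11  A100             14
7       85  H100             88
9       98  A100            101
11      26  H100             29
sort by epochs_plus_3:
    epochs   gpu  epochs_plus_3
5       11  A100             14
11      26  H100             29
2       48  H100             51
3       84  A100             87
7       85  H100             88
4       93  H100             96
9       98  A100            101
drop duplicate gpu (keep=first):
    epochs   gpu  epochs_plus_3
5       11  A100             14
11      26  H100             29
Reading off the number of rows, we get 2.

2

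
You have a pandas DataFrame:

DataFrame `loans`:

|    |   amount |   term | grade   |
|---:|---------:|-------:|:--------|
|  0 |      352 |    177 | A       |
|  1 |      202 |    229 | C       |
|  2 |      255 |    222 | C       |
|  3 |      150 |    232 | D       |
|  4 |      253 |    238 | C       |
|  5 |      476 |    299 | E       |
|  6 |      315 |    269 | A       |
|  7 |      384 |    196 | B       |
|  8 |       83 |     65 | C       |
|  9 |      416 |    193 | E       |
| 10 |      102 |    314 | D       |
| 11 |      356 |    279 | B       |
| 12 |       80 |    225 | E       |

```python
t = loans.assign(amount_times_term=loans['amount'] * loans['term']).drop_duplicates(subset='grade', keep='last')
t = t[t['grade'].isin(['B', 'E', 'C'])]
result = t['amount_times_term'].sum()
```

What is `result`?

122719

add column amount_times_term = loans['amount'] * loans['term']:
    amount  term grade  amount_times_term
0      352   177     A              62304
1      202   229     C              46258
2      255   222     C              56610
3      150   232     D              34800
4      253   238     C              60214
5      476   299     E             142324
6      315   269     A              84735
7      384   196     B              75264
8       83    65     C               5395
9      416   193     E              80288
10     102   314     D              32028
11     356   279     B              99324
12      80   225     E              18000
drop duplicate grade (keep=last):
    amount  term grade  amount_times_term
6      315   269     A              84735
8       83    65     C               5395
10     102   314     D              32028
11     356   279     B              99324
12      80   225     E              18000
filter rows where grade in ['B', 'E', 'C']:
    amount  term grade  amount_times_term
8       83    65     C               5395
11     356   279     B              99324
12      80   225     E              18000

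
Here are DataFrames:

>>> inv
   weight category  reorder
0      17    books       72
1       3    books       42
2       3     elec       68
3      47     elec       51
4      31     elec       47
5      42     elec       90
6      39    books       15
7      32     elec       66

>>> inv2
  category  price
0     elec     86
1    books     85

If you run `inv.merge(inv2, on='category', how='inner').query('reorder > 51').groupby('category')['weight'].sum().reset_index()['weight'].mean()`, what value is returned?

47.0

merge on 'category' (how='inner') → 8 rows:
   weight category  reorder  price
0      17    books       72     85
1       3    books       42     85
2       3     elec       68     86
3      47     elec       51     86
4      31     elec       47     86
5      42     elec       90     86
6      39    books       15     85
7      32     elec       66     86
filter rows where reorder > 51:
   weight category  reorder  price
0      17    books       72     85
2       3     elec       68     86
5      42     elec       90     86
7      32     elec       66     86
group by category, sum of weight:
category
books    17
elec     77
Name: weight, dtype: int64
reset_index():
  category  weight
0    books      17
1     elec      77
Hence 47.0.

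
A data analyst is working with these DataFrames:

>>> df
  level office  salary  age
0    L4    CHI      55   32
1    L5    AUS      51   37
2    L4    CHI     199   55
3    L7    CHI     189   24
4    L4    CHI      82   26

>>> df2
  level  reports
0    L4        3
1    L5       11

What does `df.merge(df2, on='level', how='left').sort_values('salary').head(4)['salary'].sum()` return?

merge on 'level' (how='left') → 5 rows:
  level office  salary  age  reports
0    L4    CHI      55   32      3.0
1    L5    AUS      51   37     11.0
2    L4    CHI     199   55      3.0
3    L7    CHI     189   24      NaN
4    L4    CHI      82   26      3.0
sort by salary:
  level office  salary  age  reports
1    L5    AUS      51   37     11.0
0    L4    CHI      55   32      3.0
4    L4    CHI      82   26      3.0
3    L7    CHI     189   24      NaN
2    L4    CHI     199   55      3.0
take first 4 rows:
  level office  salary  age  reports
1    L5    AUS      51   37     11.0
0    L4    CHI      55   32      3.0
4    L4    CHI      82   26      3.0
3    L7    CHI     189   24      NaN
sum of column 'salary' → 377

377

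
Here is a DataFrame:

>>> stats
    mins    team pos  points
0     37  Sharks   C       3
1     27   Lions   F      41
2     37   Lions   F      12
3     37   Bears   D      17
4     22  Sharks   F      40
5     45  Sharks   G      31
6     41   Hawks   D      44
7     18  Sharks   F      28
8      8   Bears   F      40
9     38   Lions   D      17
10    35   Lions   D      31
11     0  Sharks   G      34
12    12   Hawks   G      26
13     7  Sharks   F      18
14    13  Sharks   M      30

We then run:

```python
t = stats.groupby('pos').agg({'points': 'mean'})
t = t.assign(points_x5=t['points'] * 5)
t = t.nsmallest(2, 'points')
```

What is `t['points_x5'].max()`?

136.25

group by pos, mean of points:
        points
pos           
C     3.000000
D    27.250000
F    29.833333
G    30.333333
M    30.000000
add column points_x5 = t['points'] * 5:
        points   points_x5
pos                       
C     3.000000   15.000000
D    27.250000  136.250000
F    29.833333  149.166667
G    30.333333  151.666667
M    30.000000  150.000000
take 2 rows with smallest points:
     points  points_x5
pos                   
C      3.00      15.00
D     27.25     136.25
Hence 136.25.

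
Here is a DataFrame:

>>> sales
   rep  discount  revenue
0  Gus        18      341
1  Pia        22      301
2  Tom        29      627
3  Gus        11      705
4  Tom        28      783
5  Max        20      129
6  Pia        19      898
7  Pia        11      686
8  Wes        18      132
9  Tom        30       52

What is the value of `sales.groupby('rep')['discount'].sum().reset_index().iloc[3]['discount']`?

87

group by rep, sum of discount:
rep
Gus    29
Max    20
Pia    52
Tom    87
Wes    18
Name: discount, dtype: int64
reset_index():
   rep  discount
0  Gus        29
1  Max        20
2  Pia        52
3  Tom        87
4  Wes        18
value at position 3, column 'discount' → 87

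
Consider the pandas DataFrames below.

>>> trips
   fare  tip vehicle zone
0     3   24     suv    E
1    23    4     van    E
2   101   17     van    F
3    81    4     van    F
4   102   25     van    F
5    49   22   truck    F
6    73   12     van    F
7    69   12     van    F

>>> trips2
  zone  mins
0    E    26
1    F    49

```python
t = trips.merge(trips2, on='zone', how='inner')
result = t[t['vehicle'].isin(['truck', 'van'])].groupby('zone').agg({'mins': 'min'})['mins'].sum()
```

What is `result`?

75

merge on 'zone' (how='inner') → 8 rows:
   fare  tip vehicle zone  mins
0     3   24     suv    E    26
1    23    4     van    E    26
2   101   17     van    F    49
3    81    4     van    F    49
4   102   25     van    F    49
5    49   22   truck    F    49
6    73   12     van    F    49
7    69   12     van    F    49
filter rows where vehicle in ['truck', 'van']:
   fare  tip vehicle zone  mins
1    23    4     van    E    26
2   101   17     van    F    49
3    81    4     van    F    49
4   102   25     van    F    49
5    49   22   truck    F    49
6    73   12     van    F    49
7    69   12     van    F    49
group by zone, min of mins:
      mins
zone      
E       26
F       49
Hence 75.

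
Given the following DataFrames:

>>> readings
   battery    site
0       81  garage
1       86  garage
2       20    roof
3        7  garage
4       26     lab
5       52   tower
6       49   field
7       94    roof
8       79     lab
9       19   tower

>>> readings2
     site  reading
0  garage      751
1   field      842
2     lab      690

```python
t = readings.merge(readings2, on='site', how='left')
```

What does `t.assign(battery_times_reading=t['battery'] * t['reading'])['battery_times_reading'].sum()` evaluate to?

244382.0

merge on 'site' (how='left') → 10 rows:
   battery    site  reading
0       81  garage    751.0
1       86  garage    751.0
2       20    roof      NaN
3        7  garage    751.0
4       26     lab    690.0
5       52   tower      NaN
6       49   field    842.0
7       94    roof      NaN
8       79     lab    690.0
9       19   tower      NaN
add column battery_times_reading = t['battery'] * t['reading']:
   battery    site  reading  battery_times_reading
0       81  garage    751.0                60831.0
1       86  garage    751.0                64586.0
2       20    roof      NaN                    NaN
3        7  garage    751.0                 5257.0
4       26     lab    690.0                17940.0
5       52   tower      NaN                    NaN
6       49   field    842.0                41258.0
7       94    roof      NaN                    NaN
8       79     lab    690.0                54510.0
9       19   tower      NaN                    NaN
Then the sum of column 'battery_times_reading': 244382.0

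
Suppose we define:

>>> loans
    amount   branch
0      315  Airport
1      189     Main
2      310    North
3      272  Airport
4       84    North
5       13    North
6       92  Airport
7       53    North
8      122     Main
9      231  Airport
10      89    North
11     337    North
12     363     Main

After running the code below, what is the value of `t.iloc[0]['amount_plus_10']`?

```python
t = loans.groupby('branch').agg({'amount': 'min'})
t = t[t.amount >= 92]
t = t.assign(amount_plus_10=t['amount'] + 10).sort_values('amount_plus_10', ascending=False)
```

132

group by branch, min of amount:
         amount
branch         
Airport      92
Main        122
North        13
filter rows where amount >= 92:
         amount
branch         
Airport      92
Main        122
add column amount_plus_10 = t['amount'] + 10:
         amount  amount_plus_10
branch                         
Airport      92             102
Main        122             132
sort by amount_plus_10 descending:
         amount  amount_plus_10
branch                         
Main        122             132
Airport      92             102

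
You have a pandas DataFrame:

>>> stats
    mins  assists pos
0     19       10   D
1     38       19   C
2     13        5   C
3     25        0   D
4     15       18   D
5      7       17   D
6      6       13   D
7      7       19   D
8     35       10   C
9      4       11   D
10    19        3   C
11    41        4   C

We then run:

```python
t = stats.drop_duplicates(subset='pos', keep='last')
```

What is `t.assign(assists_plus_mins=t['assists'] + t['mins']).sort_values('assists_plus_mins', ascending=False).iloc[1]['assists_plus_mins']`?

drop duplicate pos (keep=last):
    mins  assists pos
9      4       11   D
11    41        4   C
add column assists_plus_mins = t['assists'] + t['mins']:
    mins  assists pos  assists_plus_mins
9      4       11   D                 15
11    41        4   C                 45
sort by assists_plus_mins descending:
    mins  assists pos  assists_plus_mins
11    41        4   C                 45
9      4       11   D                 15
Then the value at position 1, column 'assists_plus_mins': 15

15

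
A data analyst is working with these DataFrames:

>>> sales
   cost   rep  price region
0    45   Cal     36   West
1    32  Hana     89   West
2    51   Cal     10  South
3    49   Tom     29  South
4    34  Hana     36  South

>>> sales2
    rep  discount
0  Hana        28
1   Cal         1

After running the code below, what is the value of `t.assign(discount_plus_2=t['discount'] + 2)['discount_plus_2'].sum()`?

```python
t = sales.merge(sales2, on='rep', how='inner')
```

merge on 'rep' (how='inner') → 4 rows:
   cost   rep  price region  discount
0    45   Cal     36   West         1
1    32  Hana     89   West        28
2    51   Cal     10  South         1
3    34  Hana     36  South        28
add column discount_plus_2 = t['discount'] + 2:
   cost   rep  price region  discount  discount_plus_2
0    45   Cal     36   West         1                3
1    32  Hana     89   West        28               30
2    51   Cal     10  South         1                3
3    34  Hana     36  South        28               30
Finally, sum of column 'discount_plus_2' = 66.

66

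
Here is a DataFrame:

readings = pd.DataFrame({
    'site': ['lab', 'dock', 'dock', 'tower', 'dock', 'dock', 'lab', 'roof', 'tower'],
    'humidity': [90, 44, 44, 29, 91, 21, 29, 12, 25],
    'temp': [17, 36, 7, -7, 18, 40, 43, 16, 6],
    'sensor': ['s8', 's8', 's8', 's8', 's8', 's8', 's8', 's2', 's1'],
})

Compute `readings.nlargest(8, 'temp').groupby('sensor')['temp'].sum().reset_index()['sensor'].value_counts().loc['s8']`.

take 8 rows with largest temp:
    site  humidity  temp sensor
6    lab        29    43     s8
5   dock        21    40     s8
1   dock        44    36     s8
4   dock        91    18     s8
0    lab        90    17     s8
7   roof        12    16     s2
2   dock        44     7     s8
8  tower        25     6     s1
group by sensor, sum of temp:
sensor
s1      6
s2     16
s8    161
Name: temp, dtype: int64
reset_index():
  sensor  temp
0     s1     6
1     s2    16
2     s8   161
value_counts of sensor:
sensor
s1    1
s2    1
s8    1
Name: count, dtype: int64
Then the value at index 's8': 1

1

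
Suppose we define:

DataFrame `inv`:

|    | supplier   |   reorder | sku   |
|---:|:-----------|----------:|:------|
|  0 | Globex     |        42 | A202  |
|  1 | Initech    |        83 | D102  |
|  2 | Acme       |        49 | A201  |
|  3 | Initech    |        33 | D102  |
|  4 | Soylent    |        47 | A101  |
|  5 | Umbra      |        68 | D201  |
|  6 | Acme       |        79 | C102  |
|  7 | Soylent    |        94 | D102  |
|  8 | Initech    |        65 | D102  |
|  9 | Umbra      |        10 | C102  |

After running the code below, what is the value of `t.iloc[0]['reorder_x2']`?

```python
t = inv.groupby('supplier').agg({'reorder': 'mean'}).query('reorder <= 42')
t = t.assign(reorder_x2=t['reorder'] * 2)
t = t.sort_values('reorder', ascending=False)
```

84.0

group by supplier, mean of reorder:
            reorder
supplier           
Acme      64.000000
Globex    42.000000
Initech   60.333333
Soylent   70.500000
Umbra     39.000000
filter rows where reorder <= 42:
          reorder
supplier         
Globex       42.0
Umbra        39.0
add column reorder_x2 = t['reorder'] * 2:
          reorder  reorder_x2
supplier                     
Globex       42.0        84.0
Umbra        39.0        78.0
sort by reorder descending:
          reorder  reorder_x2
supplier                     
Globex       42.0        84.0
Umbra        39.0        78.0
The value at position 0, column 'reorder_x2' is 84.0.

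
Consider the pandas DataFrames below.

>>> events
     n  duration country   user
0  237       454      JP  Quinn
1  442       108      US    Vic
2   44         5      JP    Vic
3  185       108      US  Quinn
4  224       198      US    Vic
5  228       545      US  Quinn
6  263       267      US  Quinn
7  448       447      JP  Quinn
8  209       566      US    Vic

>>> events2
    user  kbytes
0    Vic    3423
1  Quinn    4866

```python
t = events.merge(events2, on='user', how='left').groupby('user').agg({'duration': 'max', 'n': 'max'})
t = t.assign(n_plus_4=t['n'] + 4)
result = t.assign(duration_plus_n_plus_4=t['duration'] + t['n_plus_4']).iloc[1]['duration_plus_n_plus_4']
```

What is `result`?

1012

merge on 'user' (how='left') → 9 rows:
     n  duration country   user  kbytes
0  237       454      JP  Quinn    4866
1  442       108      US    Vic    3423
2   44         5      JP    Vic    3423
3  185       108      US  Quinn    4866
4  224       198      US    Vic    3423
5  228       545      US  Quinn    4866
6  263       267      US  Quinn    4866
7  448       447      JP  Quinn    4866
8  209       566      US    Vic    3423
group by user: max(duration), max(n):
       duration    n
user                
Quinn       545  448
Vic         566  442
add column n_plus_4 = t['n'] + 4:
       duration    n  n_plus_4
user                          
Quinn       545  448       452
Vic         566  442       446
add column duration_plus_n_plus_4 = t['duration'] + t['n_plus_4']:
       duration    n  n_plus_4  duration_plus_n_plus_4
user                                                  
Quinn       545  448       452                     997
Vic         566  442       446                    1012
So iloc[1]['duration_plus_n_plus_4'] = 1012.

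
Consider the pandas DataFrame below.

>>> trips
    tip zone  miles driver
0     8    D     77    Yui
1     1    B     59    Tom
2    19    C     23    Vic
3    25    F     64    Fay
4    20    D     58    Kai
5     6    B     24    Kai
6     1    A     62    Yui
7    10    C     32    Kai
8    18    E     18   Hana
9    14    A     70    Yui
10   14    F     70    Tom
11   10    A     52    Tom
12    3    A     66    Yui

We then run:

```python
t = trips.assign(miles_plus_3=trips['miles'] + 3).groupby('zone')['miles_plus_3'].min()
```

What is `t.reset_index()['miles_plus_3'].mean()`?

42.8333333333

add column miles_plus_3 = trips['miles'] + 3:
    tip zone  miles driver  miles_plus_3
0     8    D     77    Yui            80
1     1    B     59    Tom            62
2    19    C     23    Vic            26
3    25    F     64    Fay            67
4    20    D     58    Kai            61
5     6    B     24    Kai            27
6     1    A     62    Yui            65
7    10    C     32    Kai            35
8    18    E     18   Hana            21
9    14    A     70    Yui            73
10   14    F     70    Tom            73
11   10    A     52    Tom            55
12    3    A     66    Yui            69
group by zone, min of miles_plus_3:
zone
A    55
B    27
C    26
D    61
E    21
F    67
Name: miles_plus_3, dtype: int64
reset_index():
  zone  miles_plus_3
0    A            55
1    B            27
2    C            26
3    D            61
4    E            21
5    F            67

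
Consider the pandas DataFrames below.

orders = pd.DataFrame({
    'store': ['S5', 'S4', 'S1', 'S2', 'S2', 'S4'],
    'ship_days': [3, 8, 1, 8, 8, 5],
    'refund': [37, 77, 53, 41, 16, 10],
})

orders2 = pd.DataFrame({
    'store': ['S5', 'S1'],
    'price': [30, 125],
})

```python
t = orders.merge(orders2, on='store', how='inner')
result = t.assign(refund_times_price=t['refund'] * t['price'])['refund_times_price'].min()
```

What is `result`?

1110

merge on 'store' (how='inner') → 2 rows:
  store  ship_days  refund  price
0    S5          3      37     30
1    S1          1      53    125
add column refund_times_price = t['refund'] * t['price']:
  store  ship_days  refund  price  refund_times_price
0    S5          3      37     30                1110
1    S1          1      53    125                6625
The min of column 'refund_times_price' is 1110.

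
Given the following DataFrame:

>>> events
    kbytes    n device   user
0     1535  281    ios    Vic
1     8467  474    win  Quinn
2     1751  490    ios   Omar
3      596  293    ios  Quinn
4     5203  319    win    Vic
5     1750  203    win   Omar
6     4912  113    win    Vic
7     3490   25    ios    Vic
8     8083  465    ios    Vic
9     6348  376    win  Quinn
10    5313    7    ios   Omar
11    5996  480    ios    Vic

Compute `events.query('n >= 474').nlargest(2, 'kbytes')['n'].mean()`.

filter rows where n >= 474:
    kbytes    n device   user
1     8467  474    win  Quinn
2     1751  490    ios   Omar
11    5996  480    ios    Vic
take 2 rows with largest kbytes:
    kbytes    n device   user
1     8467  474    win  Quinn
11    5996  480    ios    Vic
Reading off the mean of column 'n', we get 477.0.

477.0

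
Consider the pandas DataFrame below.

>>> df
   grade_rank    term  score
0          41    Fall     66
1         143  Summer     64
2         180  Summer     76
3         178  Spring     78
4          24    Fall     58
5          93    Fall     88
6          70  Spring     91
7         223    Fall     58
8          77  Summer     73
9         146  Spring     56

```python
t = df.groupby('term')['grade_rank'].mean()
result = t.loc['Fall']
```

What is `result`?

group by term, mean of grade_rank:
term
Fall       95.250000
Spring    131.333333
Summer    133.333333
Name: grade_rank, dtype: float64
Then the value at index 'Fall': 95.25

95.25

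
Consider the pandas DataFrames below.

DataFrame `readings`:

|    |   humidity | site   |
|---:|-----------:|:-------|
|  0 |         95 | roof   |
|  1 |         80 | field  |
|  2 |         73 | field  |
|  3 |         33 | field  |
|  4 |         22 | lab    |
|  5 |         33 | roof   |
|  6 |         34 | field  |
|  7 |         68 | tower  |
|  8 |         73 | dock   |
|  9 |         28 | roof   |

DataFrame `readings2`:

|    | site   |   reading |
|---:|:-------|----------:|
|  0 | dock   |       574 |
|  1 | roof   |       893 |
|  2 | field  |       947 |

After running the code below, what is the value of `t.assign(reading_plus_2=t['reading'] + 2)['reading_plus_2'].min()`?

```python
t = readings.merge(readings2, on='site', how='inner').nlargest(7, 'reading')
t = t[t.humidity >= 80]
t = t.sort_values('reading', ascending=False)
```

merge on 'site' (how='inner') → 8 rows:
   humidity   site  reading
0        95   roof      893
1        80  field      947
2        73  field      947
3        33  field      947
4        33   roof      893
5        34  field      947
6        73   dock      574
7        28   roof      893
take 7 rows with largest reading:
   humidity   site  reading
1        80  field      947
2        73  field      947
3        33  field      947
5        34  field      947
0        95   roof      893
4        33   roof      893
7        28   roof      893
filter rows where humidity >= 80:
   humidity   site  reading
1        80  field      947
0        95   roof      893
sort by reading descending:
   humidity   site  reading
1        80  field      947
0        95   roof      893
add column reading_plus_2 = t['reading'] + 2:
   humidity   site  reading  reading_plus_2
1        80  field      947             949
0        95   roof      893             895
Finally, min of column 'reading_plus_2' = 895.

895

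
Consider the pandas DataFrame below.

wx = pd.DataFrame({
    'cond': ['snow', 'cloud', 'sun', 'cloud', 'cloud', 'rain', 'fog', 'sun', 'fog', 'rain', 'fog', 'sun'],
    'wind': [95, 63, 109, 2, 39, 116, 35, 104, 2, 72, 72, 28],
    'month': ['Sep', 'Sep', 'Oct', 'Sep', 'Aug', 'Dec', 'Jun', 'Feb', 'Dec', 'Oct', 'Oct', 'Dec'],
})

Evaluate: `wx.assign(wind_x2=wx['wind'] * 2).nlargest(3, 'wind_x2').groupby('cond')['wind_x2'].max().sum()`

add column wind_x2 = wx['wind'] * 2:
     cond  wind month  wind_x2
0    snow    95   Sep      190
1   cloud    63   Sep      126
2     sun   109   Oct      218
3   cloud     2   Sep        4
4   cloud    39   Aug       78
5    rain   116   Dec      232
6     fog    35   Jun       70
7     sun   104   Feb      208
8     fog     2   Dec        4
9    rain    72   Oct      144
10    fog    72   Oct      144
11    sun    28   Dec       56
take 3 rows with largest wind_x2:
   cond  wind month  wind_x2
5  rain   116   Dec      232
2   sun   109   Oct      218
7   sun   104   Feb      208
group by cond, max of wind_x2:
cond
rain    232
sun     218
Name: wind_x2, dtype: int64

450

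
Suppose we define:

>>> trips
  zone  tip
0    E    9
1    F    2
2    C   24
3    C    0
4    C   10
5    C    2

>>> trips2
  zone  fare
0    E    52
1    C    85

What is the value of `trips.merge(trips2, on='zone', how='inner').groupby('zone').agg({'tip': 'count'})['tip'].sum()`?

merge on 'zone' (how='inner') → 5 rows:
  zone  tip  fare
0    E    9    52
1    C   24    85
2    C    0    85
3    C   10    85
4    C    2    85
group by zone, count of tip:
      tip
zone     
C       4
E       1
Finally, sum of column 'tip' = 5.

5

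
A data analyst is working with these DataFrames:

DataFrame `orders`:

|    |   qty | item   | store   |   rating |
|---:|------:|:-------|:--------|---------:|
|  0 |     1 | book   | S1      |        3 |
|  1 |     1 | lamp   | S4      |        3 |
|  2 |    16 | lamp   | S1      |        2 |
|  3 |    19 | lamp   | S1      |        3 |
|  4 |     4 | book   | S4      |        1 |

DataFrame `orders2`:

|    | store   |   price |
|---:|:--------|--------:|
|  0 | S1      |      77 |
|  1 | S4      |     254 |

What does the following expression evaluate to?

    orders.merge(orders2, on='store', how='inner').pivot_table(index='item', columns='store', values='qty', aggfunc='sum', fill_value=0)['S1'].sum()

merge on 'store' (how='inner') → 5 rows:
   qty  item store  rating  price
0    1  book    S1       3     77
1    1  lamp    S4       3    254
2   16  lamp    S1       2     77
3   19  lamp    S1       3     77
4    4  book    S4       1    254
pivot: rows=item, cols=store, sum(qty):
store  S1  S4
item         
book    1   4
lamp   35   1

36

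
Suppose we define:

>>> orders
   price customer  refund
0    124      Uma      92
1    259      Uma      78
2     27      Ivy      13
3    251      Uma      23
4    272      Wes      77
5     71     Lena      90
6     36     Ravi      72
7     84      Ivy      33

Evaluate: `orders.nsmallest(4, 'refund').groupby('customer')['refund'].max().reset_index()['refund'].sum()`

128

take 4 rows with smallest refund:
   price customer  refund
2     27      Ivy      13
3    251      Uma      23
7     84      Ivy      33
6     36     Ravi      72
group by customer, max of refund:
customer
Ivy     33
Ravi    72
Uma     23
Name: refund, dtype: int64
reset_index():
  customer  refund
0      Ivy      33
1     Ravi      72
2      Uma      23
Taking the sum of column 'refund' gives 128.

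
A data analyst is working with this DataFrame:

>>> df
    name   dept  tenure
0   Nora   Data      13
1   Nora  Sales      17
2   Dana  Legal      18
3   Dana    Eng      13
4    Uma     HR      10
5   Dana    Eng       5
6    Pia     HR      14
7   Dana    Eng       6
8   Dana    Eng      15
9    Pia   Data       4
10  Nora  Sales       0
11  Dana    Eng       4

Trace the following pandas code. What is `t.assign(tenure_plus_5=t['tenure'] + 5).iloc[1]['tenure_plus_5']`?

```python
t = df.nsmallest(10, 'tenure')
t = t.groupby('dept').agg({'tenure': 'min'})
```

take 10 rows with smallest tenure:
    name   dept  tenure
10  Nora  Sales       0
9    Pia   Data       4
11  Dana    Eng       4
5   Dana    Eng       5
7   Dana    Eng       6
4    Uma     HR      10
0   Nora   Data      13
3   Dana    Eng      13
6    Pia     HR      14
8   Dana    Eng      15
group by dept, min of tenure:
       tenure
dept         
Data        4
Eng         4
HR         10
Sales       0
add column tenure_plus_5 = t['tenure'] + 5:
       tenure  tenure_plus_5
dept                        
Data        4              9
Eng         4              9
HR         10             15
Sales       0              5
The value at position 1, column 'tenure_plus_5' is 9.

9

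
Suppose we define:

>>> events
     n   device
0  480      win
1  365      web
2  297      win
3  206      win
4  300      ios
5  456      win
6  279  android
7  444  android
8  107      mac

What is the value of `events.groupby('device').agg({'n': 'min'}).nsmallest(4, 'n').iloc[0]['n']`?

107

group by device, min of n:
           n
device      
android  279
ios      300
mac      107
web      365
win      206
take 4 rows with smallest n:
           n
device      
mac      107
win      206
android  279
ios      300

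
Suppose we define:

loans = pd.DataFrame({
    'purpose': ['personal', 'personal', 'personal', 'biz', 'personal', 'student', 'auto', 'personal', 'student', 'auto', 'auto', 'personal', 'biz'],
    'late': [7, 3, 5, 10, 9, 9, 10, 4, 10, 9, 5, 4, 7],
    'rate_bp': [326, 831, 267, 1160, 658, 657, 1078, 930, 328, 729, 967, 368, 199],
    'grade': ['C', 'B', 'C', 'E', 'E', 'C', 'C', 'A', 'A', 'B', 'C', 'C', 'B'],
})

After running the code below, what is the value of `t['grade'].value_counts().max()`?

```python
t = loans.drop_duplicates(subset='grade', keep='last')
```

1

drop duplicate grade (keep=last):
     purpose  late  rate_bp grade
4   personal     9      658     E
8    student    10      328     A
11  personal     4      368     C
12       biz     7      199     B
value_counts of grade:
grade
E    1
A    1
C    1
B    1
Name: count, dtype: int64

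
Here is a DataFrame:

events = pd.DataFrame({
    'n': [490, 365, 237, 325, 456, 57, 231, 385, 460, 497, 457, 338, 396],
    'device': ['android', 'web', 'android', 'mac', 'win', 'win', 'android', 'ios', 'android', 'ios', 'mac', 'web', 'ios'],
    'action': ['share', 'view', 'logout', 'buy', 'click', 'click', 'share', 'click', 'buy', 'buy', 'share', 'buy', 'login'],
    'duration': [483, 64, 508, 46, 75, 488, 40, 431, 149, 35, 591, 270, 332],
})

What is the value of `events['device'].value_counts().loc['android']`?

4

value_counts of device:
device
android    4
ios        3
web        2
mac        2
win        2
Name: count, dtype: int64
The value at index 'android' is 4.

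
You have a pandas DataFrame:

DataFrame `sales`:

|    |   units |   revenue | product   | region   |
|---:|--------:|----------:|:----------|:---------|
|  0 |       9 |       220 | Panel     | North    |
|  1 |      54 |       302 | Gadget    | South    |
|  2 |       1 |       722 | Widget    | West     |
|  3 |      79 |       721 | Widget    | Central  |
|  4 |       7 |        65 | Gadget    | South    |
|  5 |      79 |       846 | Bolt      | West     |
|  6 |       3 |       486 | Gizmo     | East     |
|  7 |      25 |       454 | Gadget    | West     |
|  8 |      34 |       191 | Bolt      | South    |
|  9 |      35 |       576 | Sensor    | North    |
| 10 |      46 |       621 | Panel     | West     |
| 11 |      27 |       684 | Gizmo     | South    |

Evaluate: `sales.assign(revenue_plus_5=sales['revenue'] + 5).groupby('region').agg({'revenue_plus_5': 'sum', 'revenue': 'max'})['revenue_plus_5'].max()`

2663

add column revenue_plus_5 = sales['revenue'] + 5:
    units  revenue product   region  revenue_plus_5
0       9      220   Panel    North             225
1      54      302  Gadget    South             307
2       1      722  Widget     West             727
3      79      721  Widget  Central             726
4       7       65  Gadget    South              70
5      79      846    Bolt     West             851
6       3      486   Gizmo     East             491
7      25      454  Gadget     West             459
8      34      191    Bolt    South             196
9      35      576  Sensor    North             581
10     46      621   Panel     West             626
11     27      684   Gizmo    South             689
group by region: sum(revenue_plus_5), max(revenue):
         revenue_plus_5  revenue
region                          
Central             726      721
East                491      486
North               806      576
South              1262      684
West               2663      846
Finally, max of column 'revenue_plus_5' = 2663.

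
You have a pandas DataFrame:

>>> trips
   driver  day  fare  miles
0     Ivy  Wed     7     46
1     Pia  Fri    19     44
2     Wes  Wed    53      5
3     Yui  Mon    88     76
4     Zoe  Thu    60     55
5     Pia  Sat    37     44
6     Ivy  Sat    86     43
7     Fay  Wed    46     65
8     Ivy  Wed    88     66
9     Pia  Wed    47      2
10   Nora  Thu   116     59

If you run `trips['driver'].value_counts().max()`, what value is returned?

3

value_counts of driver:
driver
Ivy     3
Pia     3
Wes     1
Yui     1
Zoe     1
Fay     1
Nora    1
Name: count, dtype: int64
Hence 3.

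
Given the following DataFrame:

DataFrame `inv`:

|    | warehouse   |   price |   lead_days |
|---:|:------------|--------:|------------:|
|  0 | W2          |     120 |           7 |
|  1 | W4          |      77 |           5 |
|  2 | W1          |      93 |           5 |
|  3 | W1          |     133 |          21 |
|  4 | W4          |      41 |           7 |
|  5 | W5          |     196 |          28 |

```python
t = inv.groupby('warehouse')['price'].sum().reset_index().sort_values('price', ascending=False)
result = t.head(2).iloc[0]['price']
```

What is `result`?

group by warehouse, sum of price:
warehouse
W1    226
W2    120
W4    118
W5    196
Name: price, dtype: int64
reset_index():
  warehouse  price
0        W1    226
1        W2    120
2        W4    118
3        W5    196
sort by price descending:
  warehouse  price
0        W1    226
3        W5    196
1        W2    120
2        W4    118
take first 2 rows:
  warehouse  price
0        W1    226
3        W5    196
The value at position 0, column 'price' is 226.

226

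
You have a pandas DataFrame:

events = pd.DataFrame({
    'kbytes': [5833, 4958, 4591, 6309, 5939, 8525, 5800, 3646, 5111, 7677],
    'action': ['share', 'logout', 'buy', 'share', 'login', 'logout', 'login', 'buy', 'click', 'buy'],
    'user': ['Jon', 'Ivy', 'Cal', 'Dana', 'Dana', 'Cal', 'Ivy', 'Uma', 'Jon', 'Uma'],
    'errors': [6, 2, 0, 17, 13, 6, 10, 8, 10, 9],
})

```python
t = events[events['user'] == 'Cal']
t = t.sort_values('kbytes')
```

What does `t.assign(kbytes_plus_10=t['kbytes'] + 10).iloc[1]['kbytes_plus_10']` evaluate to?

filter rows where user == 'Cal':
   kbytes  action user  errors
2    4591     buy  Cal       0
5    8525  logout  Cal       6
sort by kbytes:
   kbytes  action user  errors
2    4591     buy  Cal       0
5    8525  logout  Cal       6
add column kbytes_plus_10 = t['kbytes'] + 10:
   kbytes  action user  errors  kbytes_plus_10
2    4591     buy  Cal       0            4601
5    8525  logout  Cal       6            8535
The value at position 1, column 'kbytes_plus_10' is 8535.

8535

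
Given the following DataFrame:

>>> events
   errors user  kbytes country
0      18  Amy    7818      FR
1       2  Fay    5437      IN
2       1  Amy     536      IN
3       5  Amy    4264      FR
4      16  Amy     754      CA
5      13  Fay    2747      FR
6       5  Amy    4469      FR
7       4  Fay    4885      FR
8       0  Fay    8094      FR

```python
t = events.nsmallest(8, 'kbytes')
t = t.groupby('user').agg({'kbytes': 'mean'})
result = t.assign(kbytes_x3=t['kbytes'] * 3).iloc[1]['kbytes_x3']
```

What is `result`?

take 8 rows with smallest kbytes:
   errors user  kbytes country
2       1  Amy     536      IN
4      16  Amy     754      CA
5      13  Fay    2747      FR
3       5  Amy    4264      FR
6       5  Amy    4469      FR
7       4  Fay    4885      FR
1       2  Fay    5437      IN
0      18  Amy    7818      FR
group by user, mean of kbytes:
           kbytes
user             
Amy   3568.200000
Fay   4356.333333
add column kbytes_x3 = t['kbytes'] * 3:
           kbytes  kbytes_x3
user                        
Amy   3568.200000    10704.6
Fay   4356.333333    13069.0
value at position 1, column 'kbytes_x3' → 13069.0

13069.0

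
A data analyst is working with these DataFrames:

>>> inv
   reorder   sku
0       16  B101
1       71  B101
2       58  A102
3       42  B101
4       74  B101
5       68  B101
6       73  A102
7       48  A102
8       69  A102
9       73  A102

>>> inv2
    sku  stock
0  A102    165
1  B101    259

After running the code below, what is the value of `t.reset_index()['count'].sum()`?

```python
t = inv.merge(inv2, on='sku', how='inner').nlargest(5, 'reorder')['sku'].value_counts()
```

5

merge on 'sku' (how='inner') → 10 rows:
   reorder   sku  stock
0       16  B101    259
1       71  B101    259
2       58  A102    165
3       42  B101    259
4       74  B101    259
5       68  B101    259
6       73  A102    165
7       48  A102    165
8       69  A102    165
9       73  A102    165
take 5 rows with largest reorder:
   reorder   sku  stock
4       74  B101    259
6       73  A102    165
9       73  A102    165
1       71  B101    259
8       69  A102    165
value_counts of sku:
sku
A102    3
B101    2
Name: count, dtype: int64
reset_index():
    sku  count
0  A102      3
1  B101      2
Finally, sum of column 'count' = 5.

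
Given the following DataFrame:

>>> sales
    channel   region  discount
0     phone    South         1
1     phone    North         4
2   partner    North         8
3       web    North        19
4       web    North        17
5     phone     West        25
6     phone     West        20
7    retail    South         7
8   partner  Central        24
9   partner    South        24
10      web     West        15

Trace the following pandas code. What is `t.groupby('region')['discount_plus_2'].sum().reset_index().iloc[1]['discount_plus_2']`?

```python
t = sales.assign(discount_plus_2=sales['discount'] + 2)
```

add column discount_plus_2 = sales['discount'] + 2:
    channel   region  discount  discount_plus_2
0     phone    South         1                3
1     phone    North         4                6
2   partner    North         8               10
3       web    North        19               21
4       web    North        17               19
5     phone     West        25               27
6     phone     West        20               22
7    retail    South         7                9
8   partner  Central        24               26
9   partner    South        24               26
10      web     West        15               17
group by region, sum of discount_plus_2:
region
Central    26
North      56
South      38
West       66
Name: discount_plus_2, dtype: int64
reset_index():
    region  discount_plus_2
0  Central               26
1    North               56
2    South               38
3     West               66

56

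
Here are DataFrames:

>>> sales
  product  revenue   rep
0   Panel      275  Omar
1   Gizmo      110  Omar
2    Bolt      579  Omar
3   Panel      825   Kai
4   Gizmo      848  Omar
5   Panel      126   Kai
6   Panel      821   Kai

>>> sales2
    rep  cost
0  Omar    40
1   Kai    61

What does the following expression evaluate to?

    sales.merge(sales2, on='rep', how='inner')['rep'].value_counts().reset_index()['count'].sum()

7

merge on 'rep' (how='inner') → 7 rows:
  product  revenue   rep  cost
0   Panel      275  Omar    40
1   Gizmo      110  Omar    40
2    Bolt      579  Omar    40
3   Panel      825   Kai    61
4   Gizmo      848  Omar    40
5   Panel      126   Kai    61
6   Panel      821   Kai    61
value_counts of rep:
rep
Omar    4
Kai     3
Name: count, dtype: int64
reset_index():
    rep  count
0  Omar      4
1   Kai      3
So sum() = 7.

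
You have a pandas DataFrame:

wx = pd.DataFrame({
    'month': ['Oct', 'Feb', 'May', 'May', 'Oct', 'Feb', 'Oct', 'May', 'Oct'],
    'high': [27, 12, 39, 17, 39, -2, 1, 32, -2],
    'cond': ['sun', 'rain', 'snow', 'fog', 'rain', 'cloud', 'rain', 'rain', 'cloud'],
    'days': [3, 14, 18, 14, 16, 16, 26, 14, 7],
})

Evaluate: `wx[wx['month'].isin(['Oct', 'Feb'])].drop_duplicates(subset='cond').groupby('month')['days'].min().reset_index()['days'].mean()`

8.5

filter rows where month in ['Oct', 'Feb']:
  month  high   cond  days
0   Oct    27    sun     3
1   Feb    12   rain    14
4   Oct    39   rain    16
5   Feb    -2  cloud    16
6   Oct     1   rain    26
8   Oct    -2  cloud     7
drop duplicate cond (keep=first):
  month  high   cond  days
0   Oct    27    sun     3
1   Feb    12   rain    14
5   Feb    -2  cloud    16
group by month, min of days:
month
Feb    14
Oct     3
Name: days, dtype: int64
reset_index():
  month  days
0   Feb    14
1   Oct     3
So mean() = 8.5.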